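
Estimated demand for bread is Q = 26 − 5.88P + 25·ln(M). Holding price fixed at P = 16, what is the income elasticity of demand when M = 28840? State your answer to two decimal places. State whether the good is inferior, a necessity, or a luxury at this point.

0.13 (necessity)

At P = 16, M = 28840: Q = 188.658.
Holding P constant, ∂Q/∂M = 25/M = 0.000866852.
η_M = (∂Q/∂M)·(M/Q) = 0.000866852 × (28840/188.658) = 0.13.
Since 0 < η < 1, this is a necessity.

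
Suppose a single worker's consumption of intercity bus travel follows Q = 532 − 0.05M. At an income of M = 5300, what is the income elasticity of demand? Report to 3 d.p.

At M = 5300: Q = 267.000.
dQ/dM = −0.05.
η = (dQ/dM)·(M/Q) = -0.05 × (5300/267.000) = -0.993.

-0.993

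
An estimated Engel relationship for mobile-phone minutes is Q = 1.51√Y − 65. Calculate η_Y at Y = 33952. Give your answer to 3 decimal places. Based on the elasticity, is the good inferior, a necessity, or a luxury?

At Y = 33952: Q = 213.234.
dQ/dY = 1.51/(2√Y) = 0.00409746 at this income.
η = (dQ/dY)·(Y/Q) = 0.00409746 × (33952/213.234) = 0.652.
Since 0 < η < 1, the good is a necessity.

0.652 (necessity)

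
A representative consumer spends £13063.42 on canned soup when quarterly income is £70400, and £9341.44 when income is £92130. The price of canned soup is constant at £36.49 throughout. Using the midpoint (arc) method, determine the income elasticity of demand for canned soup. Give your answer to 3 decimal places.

With a constant price, Q₁ = 13063.42/36.49 = 358.000 and Q₂ = 9341.44/36.49 = 256.000 (equivalently, work directly with expenditure since P cancels).
Midpoint %ΔQ = (9341.44 − 13063.42)/11202.43 = -0.33225; midpoint %ΔI = (92130 − 70400)/81265 = 0.26740.
η = -0.33225 / 0.26740 = -1.243.

-1.243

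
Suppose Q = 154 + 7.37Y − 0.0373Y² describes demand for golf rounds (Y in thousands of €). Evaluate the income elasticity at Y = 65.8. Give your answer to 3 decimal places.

0.339

At Y = 65.8: Q = 477.4504.
dQ/dY = 7.37 − 0.0746Y = 2.46132.
η = (dQ/dY)·(Y/Q) = 2.46132 × (65.8/477.4504) = 0.339.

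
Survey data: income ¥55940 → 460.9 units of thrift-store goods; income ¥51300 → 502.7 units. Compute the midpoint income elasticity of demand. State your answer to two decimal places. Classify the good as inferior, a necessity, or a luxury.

-1.00 (inferior good)

ΔQ = 502.7 − 460.9 = 41.8; midpoint Q̄ = (460.9 + 502.7)/2 = 481.8.
ΔI = 51300 − 55940 = -4640; midpoint Ī = (55940 + 51300)/2 = 53620.
η = (ΔQ/Q̄) ÷ (ΔI/Ī) = (41.8/481.8) ÷ (-4640/53620) = -1.00.
η < 0 ⇒ inferior good.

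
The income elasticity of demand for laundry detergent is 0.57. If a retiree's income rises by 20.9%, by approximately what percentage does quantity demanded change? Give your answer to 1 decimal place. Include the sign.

%ΔQ ≈ η × %ΔI = 0.57 × 20.9% = 11.9%.

11.9%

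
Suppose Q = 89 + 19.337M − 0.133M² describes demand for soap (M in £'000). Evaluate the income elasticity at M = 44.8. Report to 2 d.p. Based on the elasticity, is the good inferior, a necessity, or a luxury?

0.48 (necessity)

At M = 44.8: Q = 688.3613.
dQ/dM = 19.337 − 0.266M = 7.42020.
η = (dQ/dM)·(M/Q) = 7.42020 × (44.8/688.3613) = 0.48.
0 < η < 1 ⇒ necessity.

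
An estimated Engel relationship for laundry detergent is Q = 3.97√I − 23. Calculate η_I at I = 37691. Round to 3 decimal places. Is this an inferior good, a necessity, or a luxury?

0.515 (necessity)

At I = 37691: Q = 747.743.
dQ/dI = 3.97/(2√I) = 0.0102245 at this income.
η = (dQ/dI)·(I/Q) = 0.0102245 × (37691/747.743) = 0.515.
Since 0 < η < 1, the good is a necessity.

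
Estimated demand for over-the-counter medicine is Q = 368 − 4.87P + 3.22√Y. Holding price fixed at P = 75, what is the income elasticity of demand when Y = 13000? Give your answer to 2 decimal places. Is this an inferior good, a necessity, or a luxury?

0.50 (necessity)

At P = 75, Y = 13000: Q = 369.886.
Holding P constant, ∂Q/∂Y = 3.22/(2√Y) = 0.0141206.
η_Y = (∂Q/∂Y)·(Y/Q) = 0.0141206 × (13000/369.886) = 0.50.
Since 0 < η < 1, this is a necessity.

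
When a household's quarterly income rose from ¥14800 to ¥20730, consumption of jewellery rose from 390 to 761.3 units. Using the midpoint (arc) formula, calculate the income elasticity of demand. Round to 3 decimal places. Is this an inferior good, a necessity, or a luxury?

ΔQ = 761.3 − 390 = 371.3; midpoint Q̄ = (390 + 761.3)/2 = 575.65.
ΔI = 20730 − 14800 = 5930; midpoint Ī = (14800 + 20730)/2 = 17765.
η = (ΔQ/Q̄) ÷ (ΔI/Ī) = (371.3/575.65) ÷ (5930/17765) = 1.932.
η > 1 ⇒ luxury.

1.932 (luxury)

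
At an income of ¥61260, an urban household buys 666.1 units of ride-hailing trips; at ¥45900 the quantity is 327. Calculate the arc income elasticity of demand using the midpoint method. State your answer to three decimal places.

ΔQ = 327 − 666.1 = -339.1; midpoint Q̄ = (666.1 + 327)/2 = 496.55.
ΔI = 45900 − 61260 = -15360; midpoint Ī = (61260 + 45900)/2 = 53580.
η = (ΔQ/Q̄) ÷ (ΔI/Ī) = (-339.1/496.55) ÷ (-15360/53580) = 2.382.

2.382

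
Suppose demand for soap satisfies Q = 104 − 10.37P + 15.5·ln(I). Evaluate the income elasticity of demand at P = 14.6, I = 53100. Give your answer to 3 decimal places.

0.128

At P = 14.6, I = 53100: Q = 121.237.
Holding P constant, ∂Q/∂I = 15.5/I = 0.000291902.
η_I = (∂Q/∂I)·(I/Q) = 0.000291902 × (53100/121.237) = 0.128.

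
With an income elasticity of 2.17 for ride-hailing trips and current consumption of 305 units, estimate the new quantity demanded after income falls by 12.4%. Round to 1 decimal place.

222.9

%ΔQ ≈ η × %ΔI = 2.17 × (-12.4%) = -26.908%.
New Q ≈ 305 × (1 − 0.26908) = 222.9.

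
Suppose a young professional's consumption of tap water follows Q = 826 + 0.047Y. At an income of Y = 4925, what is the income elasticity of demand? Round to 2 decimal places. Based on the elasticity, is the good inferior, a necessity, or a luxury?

At Y = 4925: Q = 1057.475.
dQ/dY = 0.047.
η = (dQ/dY)·(Y/Q) = 0.047 × (4925/1057.475) = 0.22.
Since 0 < η < 1, the good is a necessity.

0.22 (necessity)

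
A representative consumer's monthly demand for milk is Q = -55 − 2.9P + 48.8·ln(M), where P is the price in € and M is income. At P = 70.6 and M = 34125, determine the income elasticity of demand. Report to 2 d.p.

0.20

At P = 70.6, M = 34125: Q = 249.624.
Holding P constant, ∂Q/∂M = 48.8/M = 0.00143004.
η_M = (∂Q/∂M)·(M/Q) = 0.00143004 × (34125/249.624) = 0.20.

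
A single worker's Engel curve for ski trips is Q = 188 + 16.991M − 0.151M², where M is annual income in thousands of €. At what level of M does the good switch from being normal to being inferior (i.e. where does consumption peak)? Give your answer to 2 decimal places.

dQ/dM = 16.991 − 0.302M.
The good is inferior where dQ/dM < 0. Setting dQ/dM = 0 gives M = 16.991 / 0.302 = 56.26.

56.26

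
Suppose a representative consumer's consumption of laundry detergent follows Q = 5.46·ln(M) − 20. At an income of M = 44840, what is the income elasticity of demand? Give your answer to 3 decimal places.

At M = 44840: Q = 38.481.
dQ/dM = 5.46/M = 0.000121766 at this income.
η = (dQ/dM)·(M/Q) = 0.000121766 × (44840/38.481) = 0.142.

0.142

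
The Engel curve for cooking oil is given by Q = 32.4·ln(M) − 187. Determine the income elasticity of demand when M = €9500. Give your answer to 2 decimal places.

At M = 9500: Q = 109.753.
dQ/dM = 32.4/M = 0.00341053 at this income.
η = (dQ/dM)·(M/Q) = 0.00341053 × (9500/109.753) = 0.30.

0.30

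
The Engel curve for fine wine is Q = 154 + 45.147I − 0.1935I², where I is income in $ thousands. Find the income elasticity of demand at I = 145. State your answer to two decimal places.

At I = 145: Q = 2631.9775.
dQ/dI = 45.147 − 0.387I = -10.96800.
η = (dQ/dI)·(I/Q) = -10.96800 × (145/2631.9775) = -0.60.

-0.60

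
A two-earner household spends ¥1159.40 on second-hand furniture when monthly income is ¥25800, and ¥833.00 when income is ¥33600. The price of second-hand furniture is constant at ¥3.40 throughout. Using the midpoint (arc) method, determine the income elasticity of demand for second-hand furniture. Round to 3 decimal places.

With a constant price, Q₁ = 1159.40/3.40 = 341.000 and Q₂ = 833.00/3.40 = 245.000 (equivalently, work directly with expenditure since P cancels).
Midpoint %ΔQ = (833.00 − 1159.40)/996.20 = -0.32765; midpoint %ΔI = (33600 − 25800)/29700 = 0.26263.
η = -0.32765 / 0.26263 = -1.248.

-1.248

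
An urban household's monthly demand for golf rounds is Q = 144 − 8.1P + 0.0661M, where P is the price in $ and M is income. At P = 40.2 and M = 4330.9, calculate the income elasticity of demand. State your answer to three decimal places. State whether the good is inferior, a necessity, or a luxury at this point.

At P = 40.2, M = 4330.9: Q = 104.652.
Holding P constant, ∂Q/∂M = 0.0661.
η_M = (∂Q/∂M)·(M/Q) = 0.0661 × (4330.9/104.652) = 2.735.
Since η > 1, this is a luxury.

2.735 (luxury)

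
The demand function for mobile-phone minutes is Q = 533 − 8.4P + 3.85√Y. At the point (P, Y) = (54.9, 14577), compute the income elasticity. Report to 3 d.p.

0.433

At P = 54.9, Y = 14577: Q = 536.671.
Holding P constant, ∂Q/∂Y = 3.85/(2√Y) = 0.015944.
η_Y = (∂Q/∂Y)·(Y/Q) = 0.015944 × (14577/536.671) = 0.433.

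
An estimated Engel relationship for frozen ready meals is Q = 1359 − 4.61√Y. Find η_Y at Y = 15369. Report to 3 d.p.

At Y = 15369: Q = 787.490.
dQ/dY = -4.61/(2√Y) = -0.0185929 at this income.
η = (dQ/dY)·(Y/Q) = -0.0185929 × (15369/787.490) = -0.363.

-0.363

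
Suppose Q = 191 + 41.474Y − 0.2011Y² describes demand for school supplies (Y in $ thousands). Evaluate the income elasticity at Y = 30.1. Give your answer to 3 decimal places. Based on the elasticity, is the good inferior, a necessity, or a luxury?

0.703 (necessity)

At Y = 30.1: Q = 1257.1688.
dQ/dY = 41.474 − 0.4022Y = 29.36778.
η = (dQ/dY)·(Y/Q) = 29.36778 × (30.1/1257.1688) = 0.703.
0 < η < 1 ⇒ necessity.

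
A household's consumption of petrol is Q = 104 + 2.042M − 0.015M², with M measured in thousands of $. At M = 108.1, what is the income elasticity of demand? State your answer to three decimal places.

-0.869

At M = 108.1: Q = 149.4560.
dQ/dM = 2.042 − 0.03M = -1.20100.
η = (dQ/dM)·(M/Q) = -1.20100 × (108.1/149.4560) = -0.869.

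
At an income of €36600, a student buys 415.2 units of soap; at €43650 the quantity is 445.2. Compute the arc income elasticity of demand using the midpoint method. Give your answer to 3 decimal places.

ΔQ = 445.2 − 415.2 = 30; midpoint Q̄ = (415.2 + 445.2)/2 = 430.2.
ΔI = 43650 − 36600 = 7050; midpoint Ī = (36600 + 43650)/2 = 40125.
η = (ΔQ/Q̄) ÷ (ΔI/Ī) = (30/430.2) ÷ (7050/40125) = 0.397.

0.397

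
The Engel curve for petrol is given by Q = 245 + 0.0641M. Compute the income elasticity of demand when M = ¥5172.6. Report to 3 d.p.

At M = 5172.6: Q = 576.564.
dQ/dM = 0.0641.
η = (dQ/dM)·(M/Q) = 0.0641 × (5172.6/576.564) = 0.575.

0.575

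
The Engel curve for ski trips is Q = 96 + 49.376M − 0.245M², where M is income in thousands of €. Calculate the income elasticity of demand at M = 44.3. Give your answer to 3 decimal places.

At M = 44.3: Q = 1802.5467.
dQ/dM = 49.376 − 0.49M = 27.66900.
η = (dQ/dM)·(M/Q) = 27.66900 × (44.3/1802.5467) = 0.680.

0.680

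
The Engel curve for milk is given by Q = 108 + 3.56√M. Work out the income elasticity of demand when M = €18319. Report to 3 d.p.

0.408

At M = 18319: Q = 589.838.
dQ/dM = 3.56/(2√M) = 0.0131513 at this income.
η = (dQ/dM)·(M/Q) = 0.0131513 × (18319/589.838) = 0.408.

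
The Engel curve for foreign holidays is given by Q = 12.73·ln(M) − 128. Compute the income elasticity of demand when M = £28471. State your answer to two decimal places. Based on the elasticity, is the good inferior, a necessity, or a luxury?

At M = 28471: Q = 2.567.
dQ/dM = 12.73/M = 0.000447122 at this income.
η = (dQ/dM)·(M/Q) = 0.000447122 × (28471/2.567) = 4.96.
Since η > 1, the good is a luxury.

4.96 (luxury)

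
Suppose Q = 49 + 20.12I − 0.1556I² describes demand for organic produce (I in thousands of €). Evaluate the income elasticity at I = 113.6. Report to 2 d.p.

At I = 113.6: Q = 326.6202.
dQ/dI = 20.12 − 0.3112I = -15.23232.
η = (dQ/dI)·(I/Q) = -15.23232 × (113.6/326.6202) = -5.30.

-5.30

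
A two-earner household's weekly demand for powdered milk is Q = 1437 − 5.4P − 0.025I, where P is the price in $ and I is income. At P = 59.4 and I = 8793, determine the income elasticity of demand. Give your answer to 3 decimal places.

At P = 59.4, I = 8793: Q = 896.415.
Holding P constant, ∂Q/∂I = −0.025.
η_I = (∂Q/∂I)·(I/Q) = -0.025 × (8793/896.415) = -0.245.

-0.245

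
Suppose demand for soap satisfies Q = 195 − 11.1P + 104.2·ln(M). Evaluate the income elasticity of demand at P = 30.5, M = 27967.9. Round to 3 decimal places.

At P = 30.5, M = 27967.9: Q = 923.334.
Holding P constant, ∂Q/∂M = 104.2/M = 0.0037257.
η_M = (∂Q/∂M)·(M/Q) = 0.0037257 × (27967.9/923.334) = 0.113.

0.113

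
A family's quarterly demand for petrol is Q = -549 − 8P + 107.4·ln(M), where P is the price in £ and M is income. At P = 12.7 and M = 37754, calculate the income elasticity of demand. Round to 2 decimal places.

0.22

At P = 12.7, M = 37754: Q = 481.272.
Holding P constant, ∂Q/∂M = 107.4/M = 0.00284473.
η_M = (∂Q/∂M)·(M/Q) = 0.00284473 × (37754/481.272) = 0.22.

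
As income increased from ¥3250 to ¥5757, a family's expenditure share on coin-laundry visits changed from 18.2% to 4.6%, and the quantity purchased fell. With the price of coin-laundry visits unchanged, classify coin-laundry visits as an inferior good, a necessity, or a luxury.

inferior good

Quantity demanded falls as income rises, so η < 0.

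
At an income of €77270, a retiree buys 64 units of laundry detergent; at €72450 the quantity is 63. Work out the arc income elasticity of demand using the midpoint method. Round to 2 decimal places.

ΔQ = 63 − 64 = -1; midpoint Q̄ = (64 + 63)/2 = 63.5.
ΔI = 72450 − 77270 = -4820; midpoint Ī = (77270 + 72450)/2 = 74860.
η = (ΔQ/Q̄) ÷ (ΔI/Ī) = (-1/63.5) ÷ (-4820/74860) = 0.24.

0.24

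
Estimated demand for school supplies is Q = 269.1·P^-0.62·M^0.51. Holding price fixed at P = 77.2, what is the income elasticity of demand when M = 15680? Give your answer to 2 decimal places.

For a multiplicative demand Q = A·P^α·M^β, the income elasticity is β everywhere.
Here β = 0.51, so η = 0.51.

0.51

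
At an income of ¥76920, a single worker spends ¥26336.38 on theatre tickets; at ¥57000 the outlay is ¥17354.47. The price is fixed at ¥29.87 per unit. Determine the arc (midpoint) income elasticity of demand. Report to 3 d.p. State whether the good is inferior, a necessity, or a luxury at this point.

With a constant price, Q₁ = 26336.38/29.87 = 881.700 and Q₂ = 17354.47/29.87 = 581.000 (equivalently, work directly with expenditure since P cancels).
Midpoint %ΔQ = (17354.47 − 26336.38)/21845.43 = -0.41116; midpoint %ΔI = (57000 − 76920)/66960 = -0.29749.
η = -0.41116 / -0.29749 = 1.382.
η > 1 ⇒ luxury.

1.382 (luxury)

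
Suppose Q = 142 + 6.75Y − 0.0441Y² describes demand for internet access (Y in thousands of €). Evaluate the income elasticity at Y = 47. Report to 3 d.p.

At Y = 47: Q = 361.8331.
dQ/dY = 6.75 − 0.0882Y = 2.60460.
η = (dQ/dY)·(Y/Q) = 2.60460 × (47/361.8331) = 0.338.

0.338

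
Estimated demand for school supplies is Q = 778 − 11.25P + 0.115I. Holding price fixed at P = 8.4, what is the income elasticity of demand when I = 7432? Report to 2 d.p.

At P = 8.4, I = 7432: Q = 1538.180.
Holding P constant, ∂Q/∂I = 0.115.
η_I = (∂Q/∂I)·(I/Q) = 0.115 × (7432/1538.180) = 0.56.

0.56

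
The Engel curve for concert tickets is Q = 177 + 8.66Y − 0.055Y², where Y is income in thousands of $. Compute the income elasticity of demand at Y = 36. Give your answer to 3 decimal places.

At Y = 36: Q = 417.4800.
dQ/dY = 8.66 − 0.11Y = 4.70000.
η = (dQ/dY)·(Y/Q) = 4.70000 × (36/417.4800) = 0.405.

0.405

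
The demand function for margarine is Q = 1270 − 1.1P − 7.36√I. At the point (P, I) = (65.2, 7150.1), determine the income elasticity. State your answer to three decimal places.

At P = 65.2, I = 7150.1: Q = 575.931.
Holding P constant, ∂Q/∂I = -7.36/(2√I) = -0.0435203.
η_I = (∂Q/∂I)·(I/Q) = -0.0435203 × (7150.1/575.931) = -0.540.

-0.540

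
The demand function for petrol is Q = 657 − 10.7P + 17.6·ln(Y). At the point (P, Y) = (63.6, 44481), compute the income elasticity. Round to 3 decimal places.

0.107

At P = 63.6, Y = 44481: Q = 164.850.
Holding P constant, ∂Q/∂Y = 17.6/Y = 0.000395675.
η_Y = (∂Q/∂Y)·(Y/Q) = 0.000395675 × (44481/164.850) = 0.107.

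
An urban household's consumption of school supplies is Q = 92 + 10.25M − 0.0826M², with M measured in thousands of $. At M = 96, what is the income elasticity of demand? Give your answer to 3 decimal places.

At M = 96: Q = 314.7584.
dQ/dM = 10.25 − 0.1652M = -5.60920.
η = (dQ/dM)·(M/Q) = -5.60920 × (96/314.7584) = -1.711.

-1.711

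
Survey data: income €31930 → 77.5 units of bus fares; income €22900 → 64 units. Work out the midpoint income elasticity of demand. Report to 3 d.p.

ΔQ = 64 − 77.5 = -13.5; midpoint Q̄ = (77.5 + 64)/2 = 70.75.
ΔI = 22900 − 31930 = -9030; midpoint Ī = (31930 + 22900)/2 = 27415.
η = (ΔQ/Q̄) ÷ (ΔI/Ī) = (-13.5/70.75) ÷ (-9030/27415) = 0.579.

0.579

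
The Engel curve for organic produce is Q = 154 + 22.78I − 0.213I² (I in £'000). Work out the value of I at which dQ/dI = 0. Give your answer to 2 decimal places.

dQ/dI = 22.78 − 0.426I.
The good is inferior where dQ/dI < 0. Setting dQ/dI = 0 gives I = 22.78 / 0.426 = 53.47.

53.47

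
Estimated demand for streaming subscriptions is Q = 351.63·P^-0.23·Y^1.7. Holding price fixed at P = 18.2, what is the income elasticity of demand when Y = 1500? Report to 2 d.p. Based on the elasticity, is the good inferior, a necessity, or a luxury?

For a multiplicative demand Q = A·P^α·Y^β, the income elasticity is β everywhere.
Here β = 1.7, so η = 1.70.
Since η > 1, this is a luxury.

1.70 (luxury)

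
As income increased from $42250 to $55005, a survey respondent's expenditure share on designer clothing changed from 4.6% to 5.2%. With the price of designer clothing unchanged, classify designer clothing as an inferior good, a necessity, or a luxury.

luxury

The budget share rises as income rises, so η > 1.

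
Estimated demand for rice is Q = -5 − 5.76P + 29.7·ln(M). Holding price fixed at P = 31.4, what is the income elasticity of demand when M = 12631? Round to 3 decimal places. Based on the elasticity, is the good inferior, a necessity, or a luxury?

0.314 (necessity)

At P = 31.4, M = 12631: Q = 94.620.
Holding P constant, ∂Q/∂M = 29.7/M = 0.00235136.
η_M = (∂Q/∂M)·(M/Q) = 0.00235136 × (12631/94.620) = 0.314.
Since 0 < η < 1, this is a necessity.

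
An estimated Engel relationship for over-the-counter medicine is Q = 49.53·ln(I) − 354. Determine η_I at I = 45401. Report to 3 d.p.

0.280

At I = 45401: Q = 177.125.
dQ/dI = 49.53/I = 0.00109095 at this income.
η = (dQ/dI)·(I/Q) = 0.00109095 × (45401/177.125) = 0.280.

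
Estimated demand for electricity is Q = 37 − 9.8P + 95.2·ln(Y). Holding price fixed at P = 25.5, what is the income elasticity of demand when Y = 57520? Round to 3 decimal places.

0.115

At P = 25.5, Y = 57520: Q = 830.481.
Holding P constant, ∂Q/∂Y = 95.2/Y = 0.00165508.
η_Y = (∂Q/∂Y)·(Y/Q) = 0.00165508 × (57520/830.481) = 0.115.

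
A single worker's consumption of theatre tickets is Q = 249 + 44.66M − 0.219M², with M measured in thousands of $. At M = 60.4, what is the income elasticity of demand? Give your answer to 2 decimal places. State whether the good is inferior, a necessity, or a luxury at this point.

0.51 (necessity)

At M = 60.4: Q = 2147.5170.
dQ/dM = 44.66 − 0.438M = 18.20480.
η = (dQ/dM)·(M/Q) = 18.20480 × (60.4/2147.5170) = 0.51.
0 < η < 1 ⇒ necessity.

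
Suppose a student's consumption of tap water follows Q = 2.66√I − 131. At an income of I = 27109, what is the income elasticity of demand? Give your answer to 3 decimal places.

0.713

At I = 27109: Q = 306.964.
dQ/dI = 2.66/(2√I) = 0.00807783 at this income.
η = (dQ/dI)·(I/Q) = 0.00807783 × (27109/306.964) = 0.713.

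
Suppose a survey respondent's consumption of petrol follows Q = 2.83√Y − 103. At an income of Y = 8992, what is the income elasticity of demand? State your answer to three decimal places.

0.811

At Y = 8992: Q = 165.358.
dQ/dY = 2.83/(2√Y) = 0.014922 at this income.
η = (dQ/dY)·(Y/Q) = 0.014922 × (8992/165.358) = 0.811.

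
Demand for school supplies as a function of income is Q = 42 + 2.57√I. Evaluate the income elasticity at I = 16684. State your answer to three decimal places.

0.444

At I = 16684: Q = 373.958.
dQ/dI = 2.57/(2√I) = 0.0099484 at this income.
η = (dQ/dI)·(I/Q) = 0.0099484 × (16684/373.958) = 0.444.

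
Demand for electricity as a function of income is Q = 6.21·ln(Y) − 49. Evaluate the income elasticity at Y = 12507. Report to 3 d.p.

At Y = 12507: Q = 9.585.
dQ/dY = 6.21/Y = 0.000496522 at this income.
η = (dQ/dY)·(Y/Q) = 0.000496522 × (12507/9.585) = 0.648.

0.648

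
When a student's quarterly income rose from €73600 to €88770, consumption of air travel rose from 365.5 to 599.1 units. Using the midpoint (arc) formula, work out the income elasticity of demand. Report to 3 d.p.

2.592

ΔQ = 599.1 − 365.5 = 233.6; midpoint Q̄ = (365.5 + 599.1)/2 = 482.3.
ΔI = 88770 − 73600 = 15170; midpoint Ī = (73600 + 88770)/2 = 81185.
η = (ΔQ/Q̄) ÷ (ΔI/Ī) = (233.6/482.3) ÷ (15170/81185) = 2.592.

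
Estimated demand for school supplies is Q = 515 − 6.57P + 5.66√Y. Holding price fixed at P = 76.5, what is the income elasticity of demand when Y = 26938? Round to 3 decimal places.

0.493

At P = 76.5, Y = 26938: Q = 941.359.
Holding P constant, ∂Q/∂Y = 5.66/(2√Y) = 0.0172426.
η_Y = (∂Q/∂Y)·(Y/Q) = 0.0172426 × (26938/941.359) = 0.493.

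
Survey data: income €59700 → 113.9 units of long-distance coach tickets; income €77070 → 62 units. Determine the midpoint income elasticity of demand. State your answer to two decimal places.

-2.32

ΔQ = 62 − 113.9 = -51.9; midpoint Q̄ = (113.9 + 62)/2 = 87.95.
ΔI = 77070 − 59700 = 17370; midpoint Ī = (59700 + 77070)/2 = 68385.
η = (ΔQ/Q̄) ÷ (ΔI/Ī) = (-51.9/87.95) ÷ (17370/68385) = -2.32.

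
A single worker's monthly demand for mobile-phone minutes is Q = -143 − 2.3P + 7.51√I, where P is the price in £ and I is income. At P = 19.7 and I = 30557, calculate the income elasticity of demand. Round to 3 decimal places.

At P = 19.7, I = 30557: Q = 1124.480.
Holding P constant, ∂Q/∂I = 7.51/(2√I) = 0.021481.
η_I = (∂Q/∂I)·(I/Q) = 0.021481 × (30557/1124.480) = 0.584.

0.584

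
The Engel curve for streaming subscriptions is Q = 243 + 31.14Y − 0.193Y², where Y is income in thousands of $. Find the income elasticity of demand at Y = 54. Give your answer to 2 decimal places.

At Y = 54: Q = 1361.7720.
dQ/dY = 31.14 − 0.386Y = 10.29600.
η = (dQ/dY)·(Y/Q) = 10.29600 × (54/1361.7720) = 0.41.

0.41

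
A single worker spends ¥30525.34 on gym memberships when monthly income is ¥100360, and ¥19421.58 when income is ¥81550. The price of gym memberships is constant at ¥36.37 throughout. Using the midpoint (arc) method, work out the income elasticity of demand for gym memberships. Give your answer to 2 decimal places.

2.15

With a constant price, Q₁ = 30525.34/36.37 = 839.300 and Q₂ = 19421.58/36.37 = 534.000 (equivalently, work directly with expenditure since P cancels).
Midpoint %ΔQ = (19421.58 − 30525.34)/24973.46 = -0.44462; midpoint %ΔI = (81550 − 100360)/90955 = -0.20681.
η = -0.44462 / -0.20681 = 2.15.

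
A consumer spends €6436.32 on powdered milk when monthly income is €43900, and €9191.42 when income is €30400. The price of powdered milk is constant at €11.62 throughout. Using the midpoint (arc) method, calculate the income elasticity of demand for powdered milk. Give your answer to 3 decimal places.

With a constant price, Q₁ = 6436.32/11.62 = 553.900 and Q₂ = 9191.42/11.62 = 791.000 (equivalently, work directly with expenditure since P cancels).
Midpoint %ΔQ = (9191.42 − 6436.32)/7813.87 = 0.35259; midpoint %ΔI = (30400 − 43900)/37150 = -0.36339.
η = 0.35259 / -0.36339 = -0.970.

-0.970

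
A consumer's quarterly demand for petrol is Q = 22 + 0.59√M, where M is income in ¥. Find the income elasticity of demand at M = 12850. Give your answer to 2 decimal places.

At M = 12850: Q = 88.881.
dQ/dM = 0.59/(2√M) = 0.00260238 at this income.
η = (dQ/dM)·(M/Q) = 0.00260238 × (12850/88.881) = 0.38.

0.38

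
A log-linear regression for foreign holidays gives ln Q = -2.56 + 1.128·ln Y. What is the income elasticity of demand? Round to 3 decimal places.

1.128

In a log-linear demand, the coefficient on ln Y is the income elasticity.
So η = 1.128.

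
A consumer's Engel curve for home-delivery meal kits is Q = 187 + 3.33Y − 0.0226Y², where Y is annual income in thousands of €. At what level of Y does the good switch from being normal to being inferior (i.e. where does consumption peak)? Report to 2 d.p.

dQ/dY = 3.33 − 0.0452Y.
The good is inferior where dQ/dY < 0. Setting dQ/dY = 0 gives Y = 3.33 / 0.0452 = 73.67.

73.67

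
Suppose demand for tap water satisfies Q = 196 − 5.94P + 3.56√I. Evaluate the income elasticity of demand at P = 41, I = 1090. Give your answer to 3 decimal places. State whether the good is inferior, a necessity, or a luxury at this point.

0.840 (necessity)

At P = 41, I = 1090: Q = 69.994.
Holding P constant, ∂Q/∂I = 3.56/(2√I) = 0.0539146.
η_I = (∂Q/∂I)·(I/Q) = 0.0539146 × (1090/69.994) = 0.840.
Since 0 < η < 1, this is a necessity.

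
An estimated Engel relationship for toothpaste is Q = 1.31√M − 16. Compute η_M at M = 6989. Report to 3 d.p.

At M = 6989: Q = 93.516.
dQ/dM = 1.31/(2√M) = 0.00783491 at this income.
η = (dQ/dM)·(M/Q) = 0.00783491 × (6989/93.516) = 0.586.

0.586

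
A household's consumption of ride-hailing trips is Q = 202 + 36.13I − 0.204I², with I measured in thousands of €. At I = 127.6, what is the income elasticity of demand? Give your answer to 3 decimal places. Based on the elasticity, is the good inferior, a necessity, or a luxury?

-1.364 (inferior good)

At I = 127.6: Q = 1490.7090.
dQ/dI = 36.13 − 0.408I = -15.93080.
η = (dQ/dI)·(I/Q) = -15.93080 × (127.6/1490.7090) = -1.364.
η < 0 ⇒ inferior good.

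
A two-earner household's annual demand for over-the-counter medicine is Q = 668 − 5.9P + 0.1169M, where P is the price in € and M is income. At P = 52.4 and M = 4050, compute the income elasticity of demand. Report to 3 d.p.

0.569

At P = 52.4, M = 4050: Q = 832.285.
Holding P constant, ∂Q/∂M = 0.1169.
η_M = (∂Q/∂M)·(M/Q) = 0.1169 × (4050/832.285) = 0.569.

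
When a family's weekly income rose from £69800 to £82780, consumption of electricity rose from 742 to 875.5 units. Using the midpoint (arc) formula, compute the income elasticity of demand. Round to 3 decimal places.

0.970

ΔQ = 875.5 − 742 = 133.5; midpoint Q̄ = (742 + 875.5)/2 = 808.75.
ΔI = 82780 − 69800 = 12980; midpoint Ī = (69800 + 82780)/2 = 76290.
η = (ΔQ/Q̄) ÷ (ΔI/Ī) = (133.5/808.75) ÷ (12980/76290) = 0.970.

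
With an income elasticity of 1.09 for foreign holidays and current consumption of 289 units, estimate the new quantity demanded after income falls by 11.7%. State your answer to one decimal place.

%ΔQ ≈ η × %ΔI = 1.09 × (-11.7%) = -12.753%.
New Q ≈ 289 × (1 − 0.12753) = 252.1.

252.1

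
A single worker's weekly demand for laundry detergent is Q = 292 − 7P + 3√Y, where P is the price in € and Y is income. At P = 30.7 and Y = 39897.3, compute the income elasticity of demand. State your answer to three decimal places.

0.443

At P = 30.7, Y = 39897.3: Q = 676.329.
Holding P constant, ∂Q/∂Y = 3/(2√Y) = 0.00750965.
η_Y = (∂Q/∂Y)·(Y/Q) = 0.00750965 × (39897.3/676.329) = 0.443.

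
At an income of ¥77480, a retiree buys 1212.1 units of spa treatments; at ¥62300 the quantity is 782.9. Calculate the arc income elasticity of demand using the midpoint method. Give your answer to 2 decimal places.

ΔQ = 782.9 − 1212.1 = -429.2; midpoint Q̄ = (1212.1 + 782.9)/2 = 997.5.
ΔI = 62300 − 77480 = -15180; midpoint Ī = (77480 + 62300)/2 = 69890.
η = (ΔQ/Q̄) ÷ (ΔI/Ī) = (-429.2/997.5) ÷ (-15180/69890) = 1.98.

1.98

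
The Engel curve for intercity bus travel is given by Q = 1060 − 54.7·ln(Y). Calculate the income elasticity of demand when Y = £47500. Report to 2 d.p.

-0.12

At Y = 47500: Q = 470.964.
dQ/dY = -54.7/Y = -0.00115158 at this income.
η = (dQ/dY)·(Y/Q) = -0.00115158 × (47500/470.964) = -0.12.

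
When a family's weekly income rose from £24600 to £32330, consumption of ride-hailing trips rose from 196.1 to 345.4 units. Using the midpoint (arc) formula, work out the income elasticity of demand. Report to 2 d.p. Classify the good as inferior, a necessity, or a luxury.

ΔQ = 345.4 − 196.1 = 149.3; midpoint Q̄ = (196.1 + 345.4)/2 = 270.75.
ΔI = 32330 − 24600 = 7730; midpoint Ī = (24600 + 32330)/2 = 28465.
η = (ΔQ/Q̄) ÷ (ΔI/Ī) = (149.3/270.75) ÷ (7730/28465) = 2.03.
η > 1 ⇒ luxury.

2.03 (luxury)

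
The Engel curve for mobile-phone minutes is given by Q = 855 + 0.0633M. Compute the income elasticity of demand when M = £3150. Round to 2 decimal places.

0.19

At M = 3150: Q = 1054.395.
dQ/dM = 0.0633.
η = (dQ/dM)·(M/Q) = 0.0633 × (3150/1054.395) = 0.19.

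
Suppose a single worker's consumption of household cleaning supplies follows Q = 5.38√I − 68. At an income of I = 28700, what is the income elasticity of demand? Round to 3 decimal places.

0.540

At I = 28700: Q = 843.430.
dQ/dI = 5.38/(2√I) = 0.0158786 at this income.
η = (dQ/dI)·(I/Q) = 0.0158786 × (28700/843.430) = 0.540.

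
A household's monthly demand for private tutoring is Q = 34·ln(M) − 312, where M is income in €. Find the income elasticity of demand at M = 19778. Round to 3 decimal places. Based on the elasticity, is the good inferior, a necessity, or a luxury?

1.397 (luxury)

At M = 19778: Q = 24.339.
dQ/dM = 34/M = 0.00171908 at this income.
η = (dQ/dM)·(M/Q) = 0.00171908 × (19778/24.339) = 1.397.
Since η > 1, the good is a luxury.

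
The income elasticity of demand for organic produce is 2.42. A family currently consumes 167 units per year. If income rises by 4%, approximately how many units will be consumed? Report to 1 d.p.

%ΔQ ≈ η × %ΔI = 2.42 × 4% = 9.68%.
New Q ≈ 167 × (1 + 0.0968) = 183.2.

183.2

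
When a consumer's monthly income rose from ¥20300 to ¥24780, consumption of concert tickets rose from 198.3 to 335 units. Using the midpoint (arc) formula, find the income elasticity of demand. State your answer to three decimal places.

ΔQ = 335 − 198.3 = 136.7; midpoint Q̄ = (198.3 + 335)/2 = 266.65.
ΔI = 24780 − 20300 = 4480; midpoint Ī = (20300 + 24780)/2 = 22540.
η = (ΔQ/Q̄) ÷ (ΔI/Ī) = (136.7/266.65) ÷ (4480/22540) = 2.579.

2.579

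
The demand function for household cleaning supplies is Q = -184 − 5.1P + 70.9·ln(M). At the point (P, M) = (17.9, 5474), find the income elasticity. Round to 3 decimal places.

At P = 17.9, M = 5474: Q = 335.001.
Holding P constant, ∂Q/∂M = 70.9/M = 0.0129521.
η_M = (∂Q/∂M)·(M/Q) = 0.0129521 × (5474/335.001) = 0.212.

0.212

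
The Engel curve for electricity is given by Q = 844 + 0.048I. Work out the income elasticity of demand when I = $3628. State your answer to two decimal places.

0.17

At I = 3628: Q = 1018.144.
dQ/dI = 0.048.
η = (dQ/dI)·(I/Q) = 0.048 × (3628/1018.144) = 0.17.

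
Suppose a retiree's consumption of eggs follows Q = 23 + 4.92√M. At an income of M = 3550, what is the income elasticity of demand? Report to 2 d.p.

At M = 3550: Q = 316.143.
dQ/dM = 4.92/(2√M) = 0.0412877 at this income.
η = (dQ/dM)·(M/Q) = 0.0412877 × (3550/316.143) = 0.46.

0.46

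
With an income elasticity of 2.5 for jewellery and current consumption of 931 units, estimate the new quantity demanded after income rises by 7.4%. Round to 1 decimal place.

%ΔQ ≈ η × %ΔI = 2.5 × 7.4% = 18.5%.
New Q ≈ 931 × (1 + 0.185) = 1103.2.

1103.2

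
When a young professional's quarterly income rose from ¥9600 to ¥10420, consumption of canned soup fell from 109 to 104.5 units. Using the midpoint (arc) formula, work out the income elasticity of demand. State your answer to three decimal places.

-0.515

ΔQ = 104.5 − 109 = -4.5; midpoint Q̄ = (109 + 104.5)/2 = 106.75.
ΔI = 10420 − 9600 = 820; midpoint Ī = (9600 + 10420)/2 = 10010.
η = (ΔQ/Q̄) ÷ (ΔI/Ī) = (-4.5/106.75) ÷ (820/10010) = -0.515.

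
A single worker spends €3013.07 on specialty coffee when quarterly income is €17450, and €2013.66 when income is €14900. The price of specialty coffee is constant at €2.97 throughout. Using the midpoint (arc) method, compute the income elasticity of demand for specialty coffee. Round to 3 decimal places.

2.522

With a constant price, Q₁ = 3013.07/2.97 = 1014.502 and Q₂ = 2013.66/2.97 = 678.000 (equivalently, work directly with expenditure since P cancels).
Midpoint %ΔQ = (2013.66 − 3013.07)/2513.37 = -0.39764; midpoint %ΔI = (14900 − 17450)/16175 = -0.15765.
η = -0.39764 / -0.15765 = 2.522.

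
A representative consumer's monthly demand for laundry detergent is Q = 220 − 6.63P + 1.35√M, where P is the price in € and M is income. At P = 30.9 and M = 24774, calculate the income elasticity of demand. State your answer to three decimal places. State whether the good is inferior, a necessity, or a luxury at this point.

0.467 (necessity)

At P = 30.9, M = 24774: Q = 227.620.
Holding P constant, ∂Q/∂M = 1.35/(2√M) = 0.0042885.
η_M = (∂Q/∂M)·(M/Q) = 0.0042885 × (24774/227.620) = 0.467.
Since 0 < η < 1, this is a necessity.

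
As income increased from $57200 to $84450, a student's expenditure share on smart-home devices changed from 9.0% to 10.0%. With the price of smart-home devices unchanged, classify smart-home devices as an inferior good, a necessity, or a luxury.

The budget share rises as income rises, so η > 1.

luxury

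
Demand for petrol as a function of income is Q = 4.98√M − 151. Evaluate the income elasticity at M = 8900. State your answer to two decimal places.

0.74

At M = 8900: Q = 318.812.
dQ/dM = 4.98/(2√M) = 0.0263939 at this income.
η = (dQ/dM)·(M/Q) = 0.0263939 × (8900/318.812) = 0.74.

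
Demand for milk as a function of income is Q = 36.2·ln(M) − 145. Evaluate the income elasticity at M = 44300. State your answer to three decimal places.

0.149

At M = 44300: Q = 242.294.
dQ/dM = 36.2/M = 0.000817156 at this income.
η = (dQ/dM)·(M/Q) = 0.000817156 × (44300/242.294) = 0.149.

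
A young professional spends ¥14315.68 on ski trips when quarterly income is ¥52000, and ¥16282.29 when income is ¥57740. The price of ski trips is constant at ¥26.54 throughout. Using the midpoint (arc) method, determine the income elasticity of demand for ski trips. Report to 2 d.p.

1.23

With a constant price, Q₁ = 14315.68/26.54 = 539.400 and Q₂ = 16282.29/26.54 = 613.500 (equivalently, work directly with expenditure since P cancels).
Midpoint %ΔQ = (16282.29 − 14315.68)/15298.99 = 0.12855; midpoint %ΔI = (57740 − 52000)/54870 = 0.10461.
η = 0.12855 / 0.10461 = 1.23.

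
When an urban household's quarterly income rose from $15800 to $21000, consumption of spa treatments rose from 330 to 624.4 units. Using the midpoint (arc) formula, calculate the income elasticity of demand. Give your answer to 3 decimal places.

ΔQ = 624.4 − 330 = 294.4; midpoint Q̄ = (330 + 624.4)/2 = 477.2.
ΔI = 21000 − 15800 = 5200; midpoint Ī = (15800 + 21000)/2 = 18400.
η = (ΔQ/Q̄) ÷ (ΔI/Ī) = (294.4/477.2) ÷ (5200/18400) = 2.183.

2.183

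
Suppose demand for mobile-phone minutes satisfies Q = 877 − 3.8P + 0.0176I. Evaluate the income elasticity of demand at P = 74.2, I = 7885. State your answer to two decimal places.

At P = 74.2, I = 7885: Q = 733.816.
Holding P constant, ∂Q/∂I = 0.0176.
η_I = (∂Q/∂I)·(I/Q) = 0.0176 × (7885/733.816) = 0.19.

0.19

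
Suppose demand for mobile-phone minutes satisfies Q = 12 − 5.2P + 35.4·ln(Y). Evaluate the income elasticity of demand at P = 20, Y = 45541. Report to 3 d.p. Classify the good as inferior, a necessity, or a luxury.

At P = 20, Y = 45541: Q = 287.713.
Holding P constant, ∂Q/∂Y = 35.4/Y = 0.000777322.
η_Y = (∂Q/∂Y)·(Y/Q) = 0.000777322 × (45541/287.713) = 0.123.
Since 0 < η < 1, this is a necessity.

0.123 (necessity)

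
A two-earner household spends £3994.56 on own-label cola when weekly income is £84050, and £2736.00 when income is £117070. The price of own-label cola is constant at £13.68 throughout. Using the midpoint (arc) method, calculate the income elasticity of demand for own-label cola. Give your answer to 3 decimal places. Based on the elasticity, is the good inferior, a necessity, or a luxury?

-1.139 (inferior good)

With a constant price, Q₁ = 3994.56/13.68 = 292.000 and Q₂ = 2736.00/13.68 = 200.000 (equivalently, work directly with expenditure since P cancels).
Midpoint %ΔQ = (2736.00 − 3994.56)/3365.28 = -0.37398; midpoint %ΔI = (117070 − 84050)/100560 = 0.32836.
η = -0.37398 / 0.32836 = -1.139.
η < 0 ⇒ inferior good.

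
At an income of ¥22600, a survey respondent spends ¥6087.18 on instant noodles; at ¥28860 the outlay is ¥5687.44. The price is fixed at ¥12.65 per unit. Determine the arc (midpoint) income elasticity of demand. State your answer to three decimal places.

With a constant price, Q₁ = 6087.18/12.65 = 481.200 and Q₂ = 5687.44/12.65 = 449.600 (equivalently, work directly with expenditure since P cancels).
Midpoint %ΔQ = (5687.44 − 6087.18)/5887.31 = -0.06790; midpoint %ΔI = (28860 − 22600)/25730 = 0.24330.
η = -0.06790 / 0.24330 = -0.279.

-0.279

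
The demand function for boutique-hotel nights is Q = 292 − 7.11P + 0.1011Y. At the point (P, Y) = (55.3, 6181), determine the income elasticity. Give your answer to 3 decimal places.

1.193

At P = 55.3, Y = 6181: Q = 523.716.
Holding P constant, ∂Q/∂Y = 0.1011.
η_Y = (∂Q/∂Y)·(Y/Q) = 0.1011 × (6181/523.716) = 1.193.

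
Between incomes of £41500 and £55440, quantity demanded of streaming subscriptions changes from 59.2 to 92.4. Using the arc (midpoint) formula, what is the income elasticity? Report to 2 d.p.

ΔQ = 92.4 − 59.2 = 33.2; midpoint Q̄ = (59.2 + 92.4)/2 = 75.8.
ΔI = 55440 − 41500 = 13940; midpoint Ī = (41500 + 55440)/2 = 48470.
η = (ΔQ/Q̄) ÷ (ΔI/Ī) = (33.2/75.8) ÷ (13940/48470) = 1.52.

1.52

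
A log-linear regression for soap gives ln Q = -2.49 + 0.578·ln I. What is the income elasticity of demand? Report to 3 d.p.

In a log-linear demand, the coefficient on ln I is the income elasticity.
So η = 0.578.

0.578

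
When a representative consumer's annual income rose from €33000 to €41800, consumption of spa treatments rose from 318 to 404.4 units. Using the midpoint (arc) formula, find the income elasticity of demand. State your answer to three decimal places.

1.017

ΔQ = 404.4 − 318 = 86.4; midpoint Q̄ = (318 + 404.4)/2 = 361.2.
ΔI = 41800 − 33000 = 8800; midpoint Ī = (33000 + 41800)/2 = 37400.
η = (ΔQ/Q̄) ÷ (ΔI/Ī) = (86.4/361.2) ÷ (8800/37400) = 1.017.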